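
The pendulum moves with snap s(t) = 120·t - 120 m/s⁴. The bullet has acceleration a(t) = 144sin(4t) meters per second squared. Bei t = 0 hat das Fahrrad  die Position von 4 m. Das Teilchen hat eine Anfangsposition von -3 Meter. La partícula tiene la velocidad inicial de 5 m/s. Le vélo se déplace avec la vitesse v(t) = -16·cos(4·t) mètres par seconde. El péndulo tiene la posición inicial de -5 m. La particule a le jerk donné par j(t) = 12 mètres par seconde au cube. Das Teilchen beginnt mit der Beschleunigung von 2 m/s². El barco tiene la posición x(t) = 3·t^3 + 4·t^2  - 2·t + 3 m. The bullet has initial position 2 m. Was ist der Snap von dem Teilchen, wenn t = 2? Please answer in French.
Nous devons dériver notre équation du jerk j(t) = 12 1 fois. La dérivée du jerk donne le snap: s(t) = 0. De l'équation du snap s(t) = 0, nous substituons t = 2 pour obtenir s = 0.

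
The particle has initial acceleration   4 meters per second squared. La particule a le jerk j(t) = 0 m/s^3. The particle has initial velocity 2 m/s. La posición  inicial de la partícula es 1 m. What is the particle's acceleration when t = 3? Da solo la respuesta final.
The acceleration at t = 3 is a = 4.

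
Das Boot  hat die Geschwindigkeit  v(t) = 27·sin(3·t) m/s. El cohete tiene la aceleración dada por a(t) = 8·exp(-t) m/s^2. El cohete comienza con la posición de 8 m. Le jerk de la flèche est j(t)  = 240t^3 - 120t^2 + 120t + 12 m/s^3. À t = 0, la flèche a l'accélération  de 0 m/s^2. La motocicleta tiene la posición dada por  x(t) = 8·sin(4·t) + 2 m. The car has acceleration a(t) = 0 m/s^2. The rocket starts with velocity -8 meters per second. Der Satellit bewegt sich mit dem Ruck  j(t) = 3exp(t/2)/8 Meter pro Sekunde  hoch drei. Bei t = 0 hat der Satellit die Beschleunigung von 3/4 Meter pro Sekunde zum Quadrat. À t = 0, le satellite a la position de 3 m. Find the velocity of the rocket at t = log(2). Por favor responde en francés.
Nous devons trouver l'intégrale de notre équation de l'accélération a(t) = 8·exp(-t) 1 fois. En prenant ∫a(t)dt et en appliquant v(0) = -8, nous trouvons v(t) = -8·exp(-t). En utilisant v(t) = -8·exp(-t) et en substituant t = log(2), nous trouvons v = -4.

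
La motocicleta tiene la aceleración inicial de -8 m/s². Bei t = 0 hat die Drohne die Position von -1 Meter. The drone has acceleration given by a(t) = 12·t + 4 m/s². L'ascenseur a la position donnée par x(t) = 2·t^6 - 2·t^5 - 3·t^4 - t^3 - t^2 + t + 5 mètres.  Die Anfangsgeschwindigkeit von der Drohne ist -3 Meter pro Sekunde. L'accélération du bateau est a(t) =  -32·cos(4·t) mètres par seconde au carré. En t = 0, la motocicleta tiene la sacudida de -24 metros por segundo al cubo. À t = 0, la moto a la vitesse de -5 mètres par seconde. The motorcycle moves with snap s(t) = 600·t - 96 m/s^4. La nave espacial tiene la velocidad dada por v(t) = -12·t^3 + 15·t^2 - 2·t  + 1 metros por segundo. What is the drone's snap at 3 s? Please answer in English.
Starting from acceleration a(t) = 12·t + 4, we take 2 derivatives. The derivative of acceleration gives jerk: j(t) = 12. The derivative of jerk gives snap: s(t) = 0. Using s(t) = 0 and substituting t = 3, we find s = 0.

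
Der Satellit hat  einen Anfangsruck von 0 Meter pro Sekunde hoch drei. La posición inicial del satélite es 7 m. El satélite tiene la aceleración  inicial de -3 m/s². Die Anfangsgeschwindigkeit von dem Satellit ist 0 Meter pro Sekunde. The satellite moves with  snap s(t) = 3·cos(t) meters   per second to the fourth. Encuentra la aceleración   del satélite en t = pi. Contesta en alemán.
Um dies zu lösen, müssen wir 2 Stammfunktionen unserer Gleichung für den Snap s(t) = 3·cos(t) finden. Mit ∫s(t)dt und Anwendung von j(0) = 0, finden wir j(t) = 3·sin(t). Mit ∫j(t)dt und Anwendung von a(0) = -3, finden wir a(t) = -3·cos(t). Mit a(t) = -3·cos(t) und Einsetzen von t = pi, finden wir a = 3.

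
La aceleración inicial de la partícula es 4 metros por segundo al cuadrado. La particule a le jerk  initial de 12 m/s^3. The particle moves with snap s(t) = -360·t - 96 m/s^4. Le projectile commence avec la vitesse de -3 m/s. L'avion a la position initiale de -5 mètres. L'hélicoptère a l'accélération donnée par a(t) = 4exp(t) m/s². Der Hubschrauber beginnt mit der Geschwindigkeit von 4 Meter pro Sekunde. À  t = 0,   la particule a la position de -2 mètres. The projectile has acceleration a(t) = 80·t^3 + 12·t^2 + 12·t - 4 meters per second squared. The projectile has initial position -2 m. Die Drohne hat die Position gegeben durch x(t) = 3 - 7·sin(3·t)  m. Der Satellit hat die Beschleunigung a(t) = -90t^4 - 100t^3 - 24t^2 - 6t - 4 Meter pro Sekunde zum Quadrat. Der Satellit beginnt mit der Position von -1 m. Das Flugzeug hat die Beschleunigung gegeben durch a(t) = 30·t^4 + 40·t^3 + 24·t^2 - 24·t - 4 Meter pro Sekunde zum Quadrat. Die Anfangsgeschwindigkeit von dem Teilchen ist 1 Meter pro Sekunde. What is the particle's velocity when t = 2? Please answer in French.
Pour résoudre ceci, nous devons prendre 3 intégrales de notre équation du snap s(t) = -360·t - 96. En prenant ∫s(t)dt et en appliquant j(0) = 12, nous trouvons j(t) = -180·t^2 - 96·t + 12. L'intégrale du jerk, avec a(0) = 4, donne l'accélération: a(t) = -60·t^3 - 48·t^2 + 12·t + 4. L'intégrale de l'accélération, avec v(0) = 1, donne la vitesse: v(t) = -15·t^4 - 16·t^3 + 6·t^2 + 4·t + 1. En utilisant v(t) = -15·t^4 - 16·t^3 + 6·t^2 + 4·t + 1 et en substituant t = 2, nous trouvons v = -335.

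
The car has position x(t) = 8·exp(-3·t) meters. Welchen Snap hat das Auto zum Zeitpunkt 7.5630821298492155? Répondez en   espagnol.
Para resolver esto, necesitamos tomar 4 derivadas de nuestra ecuación de la posición x(t) = 8·exp(-3·t). La derivada de la posición da la velocidad: v(t) = -24·exp(-3·t). La derivada de la velocidad da la aceleración: a(t) = 72·exp(-3·t). Tomando d/dt de a(t), encontramos j(t) = -216·exp(-3·t). Tomando d/dt de j(t), encontramos s(t) = 648·exp(-3·t). Usando s(t) = 648·exp(-3·t) y sustituyendo t = 7.5630821298492155, encontramos s = 9.07320033921887E-8.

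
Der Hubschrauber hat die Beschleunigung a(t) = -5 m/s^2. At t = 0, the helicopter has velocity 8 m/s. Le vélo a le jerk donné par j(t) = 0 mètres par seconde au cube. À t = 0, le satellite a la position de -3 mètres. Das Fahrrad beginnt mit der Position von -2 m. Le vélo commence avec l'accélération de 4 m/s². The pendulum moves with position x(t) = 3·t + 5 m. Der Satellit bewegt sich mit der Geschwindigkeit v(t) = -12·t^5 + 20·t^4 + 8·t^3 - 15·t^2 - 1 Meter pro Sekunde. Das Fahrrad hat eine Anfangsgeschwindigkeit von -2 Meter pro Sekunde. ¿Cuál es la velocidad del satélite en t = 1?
Tenemos la velocidad v(t) = -12·t^5 + 20·t^4 + 8·t^3 - 15·t^2 - 1. Sustituyendo t = 1: v(1) = 0.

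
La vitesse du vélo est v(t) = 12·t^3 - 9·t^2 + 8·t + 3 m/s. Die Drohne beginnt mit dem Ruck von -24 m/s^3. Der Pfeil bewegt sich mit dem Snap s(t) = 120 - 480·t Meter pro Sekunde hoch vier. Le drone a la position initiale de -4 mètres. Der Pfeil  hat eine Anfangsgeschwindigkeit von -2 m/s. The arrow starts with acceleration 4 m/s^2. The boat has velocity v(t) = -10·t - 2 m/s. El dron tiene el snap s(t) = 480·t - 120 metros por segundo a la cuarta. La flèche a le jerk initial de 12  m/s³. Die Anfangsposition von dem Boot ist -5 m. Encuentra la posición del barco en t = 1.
Partiendo de la velocidad v(t) = -10·t - 2, tomamos 1 antiderivada. La integral de la velocidad es la posición. Usando x(0) = -5, obtenemos x(t) = -5·t^2 - 2·t - 5. De la ecuación de la posición x(t) = -5·t^2 - 2·t - 5, sustituimos t = 1 para obtener x = -12.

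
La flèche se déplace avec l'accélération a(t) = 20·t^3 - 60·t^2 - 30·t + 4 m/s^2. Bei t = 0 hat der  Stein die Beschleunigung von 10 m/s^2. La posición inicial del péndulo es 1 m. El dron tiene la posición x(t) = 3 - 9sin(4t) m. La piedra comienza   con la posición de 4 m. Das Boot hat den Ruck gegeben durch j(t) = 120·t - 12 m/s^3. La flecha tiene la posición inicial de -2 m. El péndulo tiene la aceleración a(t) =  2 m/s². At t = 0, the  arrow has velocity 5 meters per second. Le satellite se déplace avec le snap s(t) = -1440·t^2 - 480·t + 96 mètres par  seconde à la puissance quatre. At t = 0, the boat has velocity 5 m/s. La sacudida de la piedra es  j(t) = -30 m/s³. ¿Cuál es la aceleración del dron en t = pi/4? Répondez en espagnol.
Partiendo de la posición x(t) = 3 - 9·sin(4·t), tomamos 2 derivadas. Derivando la posición, obtenemos la velocidad: v(t) = -36·cos(4·t). La derivada de la velocidad da la aceleración: a(t) = 144·sin(4·t). Tenemos la aceleración a(t) = 144·sin(4·t). Sustituyendo t = pi/4: a(pi/4) = 0.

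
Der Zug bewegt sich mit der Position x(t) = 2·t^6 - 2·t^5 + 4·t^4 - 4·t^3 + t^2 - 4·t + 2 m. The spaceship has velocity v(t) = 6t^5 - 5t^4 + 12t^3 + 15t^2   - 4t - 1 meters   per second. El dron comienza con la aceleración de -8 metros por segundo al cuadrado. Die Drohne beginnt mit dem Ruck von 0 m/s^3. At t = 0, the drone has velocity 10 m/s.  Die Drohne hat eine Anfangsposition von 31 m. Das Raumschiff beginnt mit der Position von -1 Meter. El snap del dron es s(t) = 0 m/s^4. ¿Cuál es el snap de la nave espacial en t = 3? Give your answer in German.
Um dies zu lösen, müssen wir 3 Ableitungen unserer Gleichung für die Geschwindigkeit v(t) = 6·t^5 - 5·t^4 + 12·t^3 + 15·t^2 - 4·t - 1 nehmen. Mit d/dt von v(t) finden wir a(t) = 30·t^4 - 20·t^3 + 36·t^2 + 30·t - 4. Mit d/dt von a(t) finden wir j(t) = 120·t^3 - 60·t^2 + 72·t + 30. Die Ableitung von dem Ruck ergibt den Snap: s(t) = 360·t^2 - 120·t + 72. Mit s(t) = 360·t^2 - 120·t + 72 und Einsetzen von t = 3, finden wir s = 2952.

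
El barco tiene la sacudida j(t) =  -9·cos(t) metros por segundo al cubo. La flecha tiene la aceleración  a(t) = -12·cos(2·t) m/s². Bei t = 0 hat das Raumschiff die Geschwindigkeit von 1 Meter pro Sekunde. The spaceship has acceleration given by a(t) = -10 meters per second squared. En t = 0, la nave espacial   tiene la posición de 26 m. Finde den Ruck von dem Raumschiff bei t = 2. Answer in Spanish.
Partiendo de la aceleración a(t) = -10, tomamos 1 derivada. Derivando la aceleración, obtenemos la sacudida: j(t) = 0. De la ecuación de la sacudida j(t) = 0, sustituimos t = 2 para obtener j = 0.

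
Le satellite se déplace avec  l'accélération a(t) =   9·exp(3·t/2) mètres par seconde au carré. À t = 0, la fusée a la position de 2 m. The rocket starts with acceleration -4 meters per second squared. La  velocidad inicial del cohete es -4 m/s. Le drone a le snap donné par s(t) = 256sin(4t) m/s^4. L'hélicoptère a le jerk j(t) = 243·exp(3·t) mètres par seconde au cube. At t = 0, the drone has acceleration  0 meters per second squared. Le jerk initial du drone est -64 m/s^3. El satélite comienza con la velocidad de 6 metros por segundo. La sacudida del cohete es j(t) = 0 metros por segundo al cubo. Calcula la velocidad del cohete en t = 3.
Debemos encontrar la integral de nuestra ecuación de la sacudida j(t) = 0 2 veces. La integral de la sacudida, con a(0) = -4, da la aceleración: a(t) = -4. Tomando ∫a(t)dt y aplicando v(0) = -4, encontramos v(t) = -4·t - 4. De la ecuación de la velocidad v(t) = -4·t - 4, sustituimos t = 3 para obtener v = -16.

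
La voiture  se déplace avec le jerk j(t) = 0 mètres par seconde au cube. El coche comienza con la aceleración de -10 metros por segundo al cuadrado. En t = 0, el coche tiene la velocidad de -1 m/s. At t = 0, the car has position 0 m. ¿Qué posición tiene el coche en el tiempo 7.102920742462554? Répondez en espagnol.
Partiendo de la sacudida j(t) = 0, tomamos 3 antiderivadas. Integrando la sacudida y usando la condición inicial a(0) = -10, obtenemos a(t) = -10. La integral de la aceleración, con v(0) = -1, da la velocidad: v(t) = -10·t - 1. Integrando la velocidad y usando la condición inicial x(0) = 0, obtenemos x(t) = -5·t^2 - t. De la ecuación de la posición x(t) = -5·t^2 - t, sustituimos t = 7.102920742462554 para obtener x = -259.360336110987.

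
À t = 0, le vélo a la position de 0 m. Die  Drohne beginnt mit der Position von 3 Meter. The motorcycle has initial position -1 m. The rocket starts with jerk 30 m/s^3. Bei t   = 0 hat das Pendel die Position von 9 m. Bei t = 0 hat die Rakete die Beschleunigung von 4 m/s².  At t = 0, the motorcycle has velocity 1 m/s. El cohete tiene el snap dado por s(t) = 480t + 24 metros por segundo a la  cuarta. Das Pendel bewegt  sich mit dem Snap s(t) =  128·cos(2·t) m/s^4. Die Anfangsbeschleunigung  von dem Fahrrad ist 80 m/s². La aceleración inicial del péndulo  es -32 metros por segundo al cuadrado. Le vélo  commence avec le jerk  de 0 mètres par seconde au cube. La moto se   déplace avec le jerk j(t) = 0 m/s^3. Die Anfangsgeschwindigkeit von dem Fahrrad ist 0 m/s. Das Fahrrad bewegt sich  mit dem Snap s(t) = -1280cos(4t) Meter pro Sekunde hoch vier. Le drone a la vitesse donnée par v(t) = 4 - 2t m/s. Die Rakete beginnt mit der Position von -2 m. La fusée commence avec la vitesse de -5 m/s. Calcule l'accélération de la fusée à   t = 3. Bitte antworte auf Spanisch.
Para resolver esto, necesitamos tomar 2 integrales de nuestra ecuación del snap s(t) = 480·t + 24. La integral del snap es la sacudida. Usando j(0) = 30, obtenemos j(t) = 240·t^2 + 24·t + 30. Tomando ∫j(t)dt y aplicando a(0) = 4, encontramos a(t) = 80·t^3 + 12·t^2 + 30·t + 4. Tenemos la aceleración a(t) = 80·t^3 + 12·t^2 + 30·t + 4. Sustituyendo t = 3: a(3) = 2362.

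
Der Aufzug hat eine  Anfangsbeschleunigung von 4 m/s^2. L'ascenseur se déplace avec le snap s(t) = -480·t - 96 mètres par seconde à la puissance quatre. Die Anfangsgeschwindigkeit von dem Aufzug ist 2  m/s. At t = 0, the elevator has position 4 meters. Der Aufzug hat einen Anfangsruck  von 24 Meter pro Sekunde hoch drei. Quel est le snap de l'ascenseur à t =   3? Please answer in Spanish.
Tenemos el snap s(t) = -480·t - 96. Sustituyendo t = 3: s(3) = -1536.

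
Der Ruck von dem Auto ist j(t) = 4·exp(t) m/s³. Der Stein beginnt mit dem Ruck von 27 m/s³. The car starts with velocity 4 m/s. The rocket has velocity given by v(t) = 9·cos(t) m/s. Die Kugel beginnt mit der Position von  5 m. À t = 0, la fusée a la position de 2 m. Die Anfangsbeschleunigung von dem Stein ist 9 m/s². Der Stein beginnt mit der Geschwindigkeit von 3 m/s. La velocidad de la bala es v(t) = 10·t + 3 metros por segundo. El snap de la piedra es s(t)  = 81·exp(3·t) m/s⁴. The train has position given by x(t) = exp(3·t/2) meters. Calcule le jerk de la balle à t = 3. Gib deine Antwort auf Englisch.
To solve this, we need to take 2 derivatives of our velocity equation v(t) = 10·t + 3. Differentiating velocity, we get acceleration: a(t) = 10. Taking d/dt of a(t), we find j(t) = 0. Using j(t) = 0 and substituting t = 3, we find j = 0.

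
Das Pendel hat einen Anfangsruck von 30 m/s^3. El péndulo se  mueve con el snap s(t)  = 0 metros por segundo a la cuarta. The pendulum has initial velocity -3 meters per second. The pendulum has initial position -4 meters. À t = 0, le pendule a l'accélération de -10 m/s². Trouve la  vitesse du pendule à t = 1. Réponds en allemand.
Um dies zu lösen, müssen wir 3 Integrale unserer Gleichung für den Snap s(t) = 0 finden. Das Integral von dem Snap ist der Ruck. Mit j(0) = 30 erhalten wir j(t) = 30. Die Stammfunktion von dem Ruck, mit a(0) = -10, ergibt die Beschleunigung: a(t) = 30·t - 10. Mit ∫a(t)dt und Anwendung von v(0) = -3, finden wir v(t) = 15·t^2 - 10·t - 3. Aus der Gleichung für die Geschwindigkeit v(t) = 15·t^2 - 10·t - 3, setzen wir t = 1 ein und erhalten v = 2.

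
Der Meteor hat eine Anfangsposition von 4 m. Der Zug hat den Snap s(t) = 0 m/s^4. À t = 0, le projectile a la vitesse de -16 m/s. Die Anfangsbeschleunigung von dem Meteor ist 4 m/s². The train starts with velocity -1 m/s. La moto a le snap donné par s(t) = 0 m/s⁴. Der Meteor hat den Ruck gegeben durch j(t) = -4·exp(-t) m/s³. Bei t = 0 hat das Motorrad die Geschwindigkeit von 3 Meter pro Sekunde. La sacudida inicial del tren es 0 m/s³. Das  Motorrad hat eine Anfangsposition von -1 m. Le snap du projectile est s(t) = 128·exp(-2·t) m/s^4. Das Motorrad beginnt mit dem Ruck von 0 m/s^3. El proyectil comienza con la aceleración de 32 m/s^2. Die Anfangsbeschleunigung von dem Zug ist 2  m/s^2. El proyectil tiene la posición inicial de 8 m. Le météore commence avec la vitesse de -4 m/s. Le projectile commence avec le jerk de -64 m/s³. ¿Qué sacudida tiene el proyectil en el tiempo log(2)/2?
Necesitamos integrar nuestra ecuación del snap s(t) = 128·exp(-2·t) 1 vez. La antiderivada del snap, con j(0) = -64, da la sacudida: j(t) = -64·exp(-2·t). Tenemos la sacudida j(t) = -64·exp(-2·t). Sustituyendo t = log(2)/2: j(log(2)/2) = -32.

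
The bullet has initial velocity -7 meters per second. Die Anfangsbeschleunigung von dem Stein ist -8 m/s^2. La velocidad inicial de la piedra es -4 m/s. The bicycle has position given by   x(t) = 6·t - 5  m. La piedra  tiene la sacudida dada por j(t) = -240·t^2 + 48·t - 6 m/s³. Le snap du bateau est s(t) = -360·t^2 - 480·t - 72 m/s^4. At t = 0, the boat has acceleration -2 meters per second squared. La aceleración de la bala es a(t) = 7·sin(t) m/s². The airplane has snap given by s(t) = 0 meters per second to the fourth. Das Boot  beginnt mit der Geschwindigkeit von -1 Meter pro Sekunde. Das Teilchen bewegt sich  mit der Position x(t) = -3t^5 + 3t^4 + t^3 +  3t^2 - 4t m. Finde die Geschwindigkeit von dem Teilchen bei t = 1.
Ausgehend von der Position x(t) = -3·t^5 + 3·t^4 + t^3 + 3·t^2 - 4·t, nehmen wir 1 Ableitung. Die Ableitung von der Position ergibt die Geschwindigkeit: v(t) = -15·t^4 + 12·t^3 + 3·t^2 + 6·t - 4. Aus der Gleichung für die Geschwindigkeit v(t) = -15·t^4 + 12·t^3 + 3·t^2 + 6·t - 4, setzen wir t = 1 ein und erhalten v = 2.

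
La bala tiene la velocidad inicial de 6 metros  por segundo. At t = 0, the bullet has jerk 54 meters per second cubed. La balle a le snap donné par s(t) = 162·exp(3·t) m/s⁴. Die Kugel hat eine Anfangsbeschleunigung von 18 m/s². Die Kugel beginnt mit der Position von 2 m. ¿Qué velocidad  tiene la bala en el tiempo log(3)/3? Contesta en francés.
Nous devons intégrer notre équation du snap s(t) = 162·exp(3·t) 3 fois. En prenant ∫s(t)dt et en appliquant j(0) = 54, nous trouvons j(t) = 54·exp(3·t). En intégrant le jerk et en utilisant la condition initiale a(0) = 18, nous obtenons a(t) = 18·exp(3·t). La primitive de l'accélération est la vitesse. En utilisant v(0) = 6, nous obtenons v(t) = 6·exp(3·t). Nous avons la vitesse v(t) = 6·exp(3·t). En substituant t = log(3)/3: v(log(3)/3) = 18.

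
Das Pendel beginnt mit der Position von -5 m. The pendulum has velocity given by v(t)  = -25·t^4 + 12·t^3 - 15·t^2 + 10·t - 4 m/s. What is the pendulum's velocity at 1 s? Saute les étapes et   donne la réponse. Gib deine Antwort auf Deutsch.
v(1) = -22.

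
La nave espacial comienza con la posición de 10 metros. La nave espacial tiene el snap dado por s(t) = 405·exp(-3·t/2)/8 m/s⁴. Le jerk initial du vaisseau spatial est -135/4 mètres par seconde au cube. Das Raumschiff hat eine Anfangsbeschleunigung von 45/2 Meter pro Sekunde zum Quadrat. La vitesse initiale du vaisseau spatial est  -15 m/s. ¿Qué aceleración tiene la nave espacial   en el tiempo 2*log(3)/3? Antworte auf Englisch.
Starting from snap s(t) = 405·exp(-3·t/2)/8, we take 2 antiderivatives. The integral of snap is jerk. Using j(0) = -135/4, we get j(t) = -135·exp(-3·t/2)/4. Taking ∫j(t)dt and applying a(0) = 45/2, we find a(t) = 45·exp(-3·t/2)/2. Using a(t) = 45·exp(-3·t/2)/2 and substituting t = 2*log(3)/3, we find a = 15/2.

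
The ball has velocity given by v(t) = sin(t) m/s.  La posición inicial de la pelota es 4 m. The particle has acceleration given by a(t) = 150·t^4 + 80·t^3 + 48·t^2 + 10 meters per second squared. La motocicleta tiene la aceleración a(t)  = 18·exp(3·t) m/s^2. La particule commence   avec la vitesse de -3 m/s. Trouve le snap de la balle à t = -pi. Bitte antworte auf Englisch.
We must differentiate our velocity equation v(t) = sin(t) 3 times. The derivative of velocity gives acceleration: a(t) = cos(t). The derivative of acceleration gives jerk: j(t) = -sin(t). Taking d/dt of j(t), we find s(t) = -cos(t). From the given snap equation s(t) = -cos(t), we substitute t = -pi to get s = 1.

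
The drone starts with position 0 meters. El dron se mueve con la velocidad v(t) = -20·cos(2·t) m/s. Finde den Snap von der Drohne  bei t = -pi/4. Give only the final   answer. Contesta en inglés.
s(-pi/4) = 160.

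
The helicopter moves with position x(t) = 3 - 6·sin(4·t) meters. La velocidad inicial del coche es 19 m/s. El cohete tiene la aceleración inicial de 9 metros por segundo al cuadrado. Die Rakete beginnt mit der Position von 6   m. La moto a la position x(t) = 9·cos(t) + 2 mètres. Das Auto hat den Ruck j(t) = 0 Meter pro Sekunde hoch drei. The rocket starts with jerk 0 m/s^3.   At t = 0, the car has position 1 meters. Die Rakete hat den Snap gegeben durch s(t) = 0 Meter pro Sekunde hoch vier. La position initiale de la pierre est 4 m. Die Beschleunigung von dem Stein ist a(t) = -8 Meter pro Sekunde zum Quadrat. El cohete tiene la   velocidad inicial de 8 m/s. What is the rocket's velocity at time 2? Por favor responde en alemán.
Wir müssen unsere Gleichung für den Snap s(t) = 0 3-mal integrieren. Durch Integration von dem Snap und Verwendung der Anfangsbedingung j(0) = 0, erhalten wir j(t) = 0. Durch Integration von dem Ruck und Verwendung der Anfangsbedingung a(0) = 9, erhalten wir a(t) = 9. Durch Integration von der Beschleunigung und Verwendung der Anfangsbedingung v(0) = 8, erhalten wir v(t) = 9·t + 8. Wir haben die Geschwindigkeit v(t) = 9·t + 8. Durch Einsetzen von t = 2: v(2) = 26.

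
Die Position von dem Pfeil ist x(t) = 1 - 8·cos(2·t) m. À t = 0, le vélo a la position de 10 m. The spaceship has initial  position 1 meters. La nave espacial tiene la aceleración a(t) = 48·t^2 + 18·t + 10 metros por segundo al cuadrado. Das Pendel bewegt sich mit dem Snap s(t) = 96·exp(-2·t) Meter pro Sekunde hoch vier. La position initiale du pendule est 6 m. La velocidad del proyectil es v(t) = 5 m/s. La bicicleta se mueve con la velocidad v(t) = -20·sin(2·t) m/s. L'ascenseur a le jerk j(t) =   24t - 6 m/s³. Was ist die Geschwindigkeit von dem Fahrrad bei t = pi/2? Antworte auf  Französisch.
De l'équation de la vitesse v(t) = -20·sin(2·t), nous substituons t = pi/2 pour obtenir v = 0.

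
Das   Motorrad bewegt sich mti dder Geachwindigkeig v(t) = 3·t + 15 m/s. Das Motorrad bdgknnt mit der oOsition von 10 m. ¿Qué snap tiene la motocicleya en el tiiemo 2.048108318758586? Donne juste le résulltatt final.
El snap en t = 2.048108318758586 es s = 0.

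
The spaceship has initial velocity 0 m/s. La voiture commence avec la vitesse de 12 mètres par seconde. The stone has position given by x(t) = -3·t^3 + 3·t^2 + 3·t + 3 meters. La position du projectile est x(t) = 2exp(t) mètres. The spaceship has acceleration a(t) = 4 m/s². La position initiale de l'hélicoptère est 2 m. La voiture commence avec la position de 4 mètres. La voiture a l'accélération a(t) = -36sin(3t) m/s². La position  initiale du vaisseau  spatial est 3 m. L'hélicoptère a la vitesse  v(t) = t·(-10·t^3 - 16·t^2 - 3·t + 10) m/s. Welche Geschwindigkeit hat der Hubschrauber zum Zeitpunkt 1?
Aus der Gleichung für die Geschwindigkeit v(t) = t·(-10·t^3 - 16·t^2 - 3·t + 10), setzen wir t = 1 ein und erhalten v = -19.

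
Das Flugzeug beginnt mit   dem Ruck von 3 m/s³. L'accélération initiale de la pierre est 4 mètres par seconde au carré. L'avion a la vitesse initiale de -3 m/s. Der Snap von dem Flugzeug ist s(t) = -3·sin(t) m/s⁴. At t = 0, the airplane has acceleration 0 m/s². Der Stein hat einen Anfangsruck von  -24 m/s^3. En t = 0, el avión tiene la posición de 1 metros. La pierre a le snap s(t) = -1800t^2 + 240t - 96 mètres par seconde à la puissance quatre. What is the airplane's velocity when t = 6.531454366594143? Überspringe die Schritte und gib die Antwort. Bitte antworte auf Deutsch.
Die Geschwindigkeit bei t = 6.531454366594143 ist v = -2.90801763463556.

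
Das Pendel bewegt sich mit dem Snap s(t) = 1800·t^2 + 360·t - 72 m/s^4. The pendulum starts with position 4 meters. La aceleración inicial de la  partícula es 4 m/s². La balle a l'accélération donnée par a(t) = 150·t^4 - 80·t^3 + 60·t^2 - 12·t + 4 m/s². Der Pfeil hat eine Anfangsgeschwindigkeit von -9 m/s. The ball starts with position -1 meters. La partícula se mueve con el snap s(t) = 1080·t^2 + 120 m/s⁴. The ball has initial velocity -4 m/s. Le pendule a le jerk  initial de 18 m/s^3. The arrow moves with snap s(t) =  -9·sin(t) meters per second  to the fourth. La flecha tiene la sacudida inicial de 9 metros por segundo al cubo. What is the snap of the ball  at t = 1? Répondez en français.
Nous devons dériver notre équation de l'accélération a(t) = 150·t^4 - 80·t^3 + 60·t^2 - 12·t + 4 2 fois. La dérivée de l'accélération donne le jerk: j(t) = 600·t^3 - 240·t^2 + 120·t - 12. En dérivant le jerk, nous obtenons le snap: s(t) = 1800·t^2 - 480·t + 120. Nous avons le snap s(t) = 1800·t^2 - 480·t + 120. En substituant t = 1: s(1) = 1440.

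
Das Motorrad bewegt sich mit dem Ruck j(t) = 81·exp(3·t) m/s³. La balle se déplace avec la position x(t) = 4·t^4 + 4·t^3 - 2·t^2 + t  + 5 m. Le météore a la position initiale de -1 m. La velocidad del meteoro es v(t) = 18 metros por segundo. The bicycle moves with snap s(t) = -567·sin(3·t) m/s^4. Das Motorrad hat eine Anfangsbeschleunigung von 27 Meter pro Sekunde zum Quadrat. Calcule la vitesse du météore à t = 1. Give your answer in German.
Aus der Gleichung für die Geschwindigkeit v(t) = 18, setzen wir t = 1 ein und erhalten v = 18.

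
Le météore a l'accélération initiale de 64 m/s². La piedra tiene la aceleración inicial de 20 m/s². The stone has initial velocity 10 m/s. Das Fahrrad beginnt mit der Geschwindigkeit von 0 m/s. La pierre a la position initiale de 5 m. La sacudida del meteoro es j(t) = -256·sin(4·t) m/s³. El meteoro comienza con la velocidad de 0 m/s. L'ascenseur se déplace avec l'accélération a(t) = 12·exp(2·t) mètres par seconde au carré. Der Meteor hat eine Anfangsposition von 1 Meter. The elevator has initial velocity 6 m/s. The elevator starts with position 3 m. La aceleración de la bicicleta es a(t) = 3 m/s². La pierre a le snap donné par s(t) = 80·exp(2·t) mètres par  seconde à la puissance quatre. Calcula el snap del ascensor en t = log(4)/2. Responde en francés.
Nous devons dériver notre équation de l'accélération a(t) = 12·exp(2·t) 2 fois. En dérivant l'accélération, nous obtenons le jerk: j(t) = 24·exp(2·t). En prenant d/dt de j(t), nous trouvons s(t) = 48·exp(2·t). De l'équation du snap s(t) = 48·exp(2·t), nous substituons t = log(4)/2 pour obtenir s = 192.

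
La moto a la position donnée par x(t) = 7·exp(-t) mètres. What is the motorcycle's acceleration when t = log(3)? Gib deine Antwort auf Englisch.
To solve this, we need to take 2 derivatives of our position equation x(t) = 7·exp(-t). The derivative of position gives velocity: v(t) = -7·exp(-t). The derivative of velocity gives acceleration: a(t) = 7·exp(-t). Using a(t) = 7·exp(-t) and substituting t = log(3), we find a = 7/3.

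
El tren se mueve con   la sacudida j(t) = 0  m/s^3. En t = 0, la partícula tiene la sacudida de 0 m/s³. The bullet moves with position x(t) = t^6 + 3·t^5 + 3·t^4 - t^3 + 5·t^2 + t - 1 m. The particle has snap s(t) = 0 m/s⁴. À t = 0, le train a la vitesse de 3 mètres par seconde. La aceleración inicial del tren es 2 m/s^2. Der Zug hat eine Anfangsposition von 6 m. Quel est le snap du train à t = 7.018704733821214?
En partant du jerk j(t) = 0, nous prenons 1 dérivée. En prenant d/dt de j(t), nous trouvons s(t) = 0. Nous avons le snap s(t) = 0. En substituant t = 7.018704733821214: s(7.018704733821214) = 0.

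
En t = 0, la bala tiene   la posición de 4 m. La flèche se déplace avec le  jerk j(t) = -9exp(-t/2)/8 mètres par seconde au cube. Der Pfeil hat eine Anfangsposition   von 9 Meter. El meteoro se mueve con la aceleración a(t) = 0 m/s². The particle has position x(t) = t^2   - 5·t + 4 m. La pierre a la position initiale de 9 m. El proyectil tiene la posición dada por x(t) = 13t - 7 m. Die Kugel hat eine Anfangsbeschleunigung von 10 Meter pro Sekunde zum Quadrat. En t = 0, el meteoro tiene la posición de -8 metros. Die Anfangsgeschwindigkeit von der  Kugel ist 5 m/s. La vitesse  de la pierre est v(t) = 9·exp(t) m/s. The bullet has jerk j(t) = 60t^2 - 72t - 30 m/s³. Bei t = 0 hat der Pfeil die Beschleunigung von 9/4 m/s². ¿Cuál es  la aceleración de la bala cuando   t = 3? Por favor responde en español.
Para resolver esto, necesitamos tomar 1 integral de nuestra ecuación de la sacudida j(t) = 60·t^2 - 72·t - 30. Tomando ∫j(t)dt y aplicando a(0) = 10, encontramos a(t) = 20·t^3 - 36·t^2 - 30·t + 10. De la ecuación de la aceleración a(t) = 20·t^3 - 36·t^2 - 30·t + 10, sustituimos t = 3 para obtener a = 136.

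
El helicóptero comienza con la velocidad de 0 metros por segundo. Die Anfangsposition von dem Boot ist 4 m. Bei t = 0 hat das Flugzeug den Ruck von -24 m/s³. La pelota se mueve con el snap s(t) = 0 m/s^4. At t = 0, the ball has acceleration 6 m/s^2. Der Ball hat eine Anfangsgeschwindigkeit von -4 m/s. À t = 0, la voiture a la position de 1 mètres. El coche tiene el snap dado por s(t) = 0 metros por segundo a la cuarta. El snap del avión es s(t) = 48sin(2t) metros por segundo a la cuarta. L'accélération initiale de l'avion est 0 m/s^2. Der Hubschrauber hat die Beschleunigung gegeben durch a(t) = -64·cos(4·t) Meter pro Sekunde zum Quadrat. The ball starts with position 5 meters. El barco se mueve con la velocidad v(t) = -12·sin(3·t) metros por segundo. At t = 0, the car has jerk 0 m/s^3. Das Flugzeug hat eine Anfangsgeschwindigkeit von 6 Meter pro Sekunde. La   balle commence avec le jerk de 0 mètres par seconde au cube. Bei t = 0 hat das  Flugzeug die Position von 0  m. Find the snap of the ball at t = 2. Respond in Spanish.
Tenemos el snap s(t) = 0. Sustituyendo t = 2: s(2) = 0.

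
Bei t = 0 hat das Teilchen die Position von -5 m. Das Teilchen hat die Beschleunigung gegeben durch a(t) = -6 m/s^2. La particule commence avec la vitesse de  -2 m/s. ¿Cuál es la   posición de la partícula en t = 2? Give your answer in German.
Um dies zu lösen, müssen wir 2 Stammfunktionen unserer Gleichung für die Beschleunigung a(t) = -6 finden. Mit ∫a(t)dt und Anwendung von v(0) = -2, finden wir v(t) = -6·t - 2. Die Stammfunktion von der Geschwindigkeit ist die Position. Mit x(0) = -5 erhalten wir x(t) = -3·t^2 - 2·t - 5. Wir haben die Position x(t) = -3·t^2 - 2·t - 5. Durch Einsetzen von t = 2: x(2) = -21.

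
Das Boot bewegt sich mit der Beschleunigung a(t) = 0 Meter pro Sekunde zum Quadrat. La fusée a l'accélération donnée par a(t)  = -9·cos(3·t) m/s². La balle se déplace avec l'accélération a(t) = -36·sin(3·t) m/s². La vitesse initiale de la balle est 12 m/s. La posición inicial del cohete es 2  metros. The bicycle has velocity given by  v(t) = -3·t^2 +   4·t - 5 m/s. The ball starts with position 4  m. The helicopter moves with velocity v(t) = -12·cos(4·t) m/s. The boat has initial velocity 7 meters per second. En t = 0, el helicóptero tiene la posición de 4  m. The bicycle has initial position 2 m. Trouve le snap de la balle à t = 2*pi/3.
En partant de l'accélération a(t) = -36·sin(3·t), nous prenons 2 dérivées. En prenant d/dt de a(t), nous trouvons j(t) = -108·cos(3·t). En prenant d/dt de j(t), nous trouvons s(t) = 324·sin(3·t). En utilisant s(t) = 324·sin(3·t) et en substituant t = 2*pi/3, nous trouvons s = 0.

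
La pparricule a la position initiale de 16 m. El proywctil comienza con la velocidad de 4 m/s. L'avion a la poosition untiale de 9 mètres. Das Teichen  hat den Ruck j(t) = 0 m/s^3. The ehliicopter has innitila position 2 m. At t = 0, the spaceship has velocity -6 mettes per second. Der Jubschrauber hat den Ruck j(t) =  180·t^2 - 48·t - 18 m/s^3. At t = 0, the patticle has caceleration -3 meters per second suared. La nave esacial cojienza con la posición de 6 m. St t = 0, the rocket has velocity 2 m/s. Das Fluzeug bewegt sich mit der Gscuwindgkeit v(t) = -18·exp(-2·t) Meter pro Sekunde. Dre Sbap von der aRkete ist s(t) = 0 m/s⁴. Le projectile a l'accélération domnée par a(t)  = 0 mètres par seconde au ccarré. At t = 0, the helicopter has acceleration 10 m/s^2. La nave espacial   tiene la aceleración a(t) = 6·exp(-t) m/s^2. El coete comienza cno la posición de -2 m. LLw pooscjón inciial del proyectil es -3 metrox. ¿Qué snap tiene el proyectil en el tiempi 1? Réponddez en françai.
Nous devons dériver notre équation de l'accélération a(t) = 0 2 fois. En prenant d/dt de a(t), nous trouvons j(t) = 0. En prenant d/dt de j(t), nous trouvons s(t) = 0. En utilisant s(t) = 0 et en substituant t = 1, nous trouvons s = 0.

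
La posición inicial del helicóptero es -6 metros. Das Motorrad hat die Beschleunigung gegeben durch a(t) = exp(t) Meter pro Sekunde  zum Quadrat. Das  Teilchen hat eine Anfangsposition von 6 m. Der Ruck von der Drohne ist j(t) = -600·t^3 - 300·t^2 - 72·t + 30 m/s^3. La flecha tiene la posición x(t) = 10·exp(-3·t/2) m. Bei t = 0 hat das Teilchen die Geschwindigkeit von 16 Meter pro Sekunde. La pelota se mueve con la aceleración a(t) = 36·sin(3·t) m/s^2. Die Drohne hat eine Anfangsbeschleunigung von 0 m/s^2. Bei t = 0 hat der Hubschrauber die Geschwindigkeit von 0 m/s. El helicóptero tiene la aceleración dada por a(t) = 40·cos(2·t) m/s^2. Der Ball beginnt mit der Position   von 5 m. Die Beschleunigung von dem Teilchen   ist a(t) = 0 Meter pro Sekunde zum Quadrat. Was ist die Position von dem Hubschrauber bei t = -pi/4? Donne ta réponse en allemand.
Wir müssen das Integral unserer Gleichung für die Beschleunigung a(t) = 40·cos(2·t) 2-mal finden. Das Integral von der Beschleunigung ist die Geschwindigkeit. Mit v(0) = 0 erhalten wir v(t) = 20·sin(2·t). Die Stammfunktion von der Geschwindigkeit, mit x(0) = -6, ergibt die Position: x(t) = 4 - 10·cos(2·t). Aus der Gleichung für die Position x(t) = 4 - 10·cos(2·t), setzen wir t = -pi/4 ein und erhalten x = 4.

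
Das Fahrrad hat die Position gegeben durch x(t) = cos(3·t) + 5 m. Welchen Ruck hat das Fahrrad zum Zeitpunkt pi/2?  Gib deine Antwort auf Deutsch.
Ausgehend von der Position x(t) = cos(3·t) + 5, nehmen wir 3 Ableitungen. Die Ableitung von der Position ergibt die Geschwindigkeit: v(t) = -3·sin(3·t). Mit d/dt von v(t) finden wir a(t) = -9·cos(3·t). Mit d/dt von a(t) finden wir j(t) = 27·sin(3·t). Mit j(t) = 27·sin(3·t) und Einsetzen von t = pi/2, finden wir j = -27.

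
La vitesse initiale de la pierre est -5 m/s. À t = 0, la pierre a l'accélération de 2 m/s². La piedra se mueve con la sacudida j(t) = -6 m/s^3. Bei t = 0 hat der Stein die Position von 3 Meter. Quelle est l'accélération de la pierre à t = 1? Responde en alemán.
Wir müssen unsere Gleichung für den Ruck j(t) = -6 1-mal integrieren. Durch Integration von dem Ruck und Verwendung der Anfangsbedingung a(0) = 2, erhalten wir a(t) = 2 - 6·t. Wir haben die Beschleunigung a(t) = 2 - 6·t. Durch Einsetzen von t = 1: a(1) = -4.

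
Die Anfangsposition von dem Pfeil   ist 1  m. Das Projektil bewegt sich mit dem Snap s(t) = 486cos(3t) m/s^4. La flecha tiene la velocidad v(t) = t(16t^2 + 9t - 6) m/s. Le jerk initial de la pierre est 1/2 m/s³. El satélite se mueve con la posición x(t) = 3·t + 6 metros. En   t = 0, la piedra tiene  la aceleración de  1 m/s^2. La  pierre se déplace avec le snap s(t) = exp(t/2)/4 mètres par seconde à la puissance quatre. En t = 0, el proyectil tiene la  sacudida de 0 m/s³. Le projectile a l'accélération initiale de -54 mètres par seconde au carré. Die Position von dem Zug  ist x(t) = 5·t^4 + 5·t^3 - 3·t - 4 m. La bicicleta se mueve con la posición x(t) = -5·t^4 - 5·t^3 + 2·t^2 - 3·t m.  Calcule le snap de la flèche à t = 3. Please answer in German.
Wir müssen unsere Gleichung für die Geschwindigkeit v(t) = t·(16·t^2 + 9·t - 6) 3-mal ableiten. Durch Ableiten von der Geschwindigkeit erhalten wir die Beschleunigung: a(t) = 16·t^2 + t·(32·t + 9) + 9·t - 6. Durch Ableiten von der Beschleunigung erhalten wir den Ruck: j(t) = 96·t + 18. Mit d/dt von j(t) finden wir s(t) = 96. Aus der Gleichung für den Snap s(t) = 96, setzen wir t = 3 ein und erhalten s = 96.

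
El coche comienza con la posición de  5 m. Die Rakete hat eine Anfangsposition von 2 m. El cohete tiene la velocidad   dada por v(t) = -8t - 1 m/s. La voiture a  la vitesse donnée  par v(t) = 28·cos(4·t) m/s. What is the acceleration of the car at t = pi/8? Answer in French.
Pour résoudre ceci, nous devons prendre 1 dérivée de notre équation de la vitesse v(t) = 28·cos(4·t). En dérivant la vitesse, nous obtenons l'accélération: a(t) = -112·sin(4·t). De l'équation de l'accélération a(t) = -112·sin(4·t), nous substituons t = pi/8 pour obtenir a = -112.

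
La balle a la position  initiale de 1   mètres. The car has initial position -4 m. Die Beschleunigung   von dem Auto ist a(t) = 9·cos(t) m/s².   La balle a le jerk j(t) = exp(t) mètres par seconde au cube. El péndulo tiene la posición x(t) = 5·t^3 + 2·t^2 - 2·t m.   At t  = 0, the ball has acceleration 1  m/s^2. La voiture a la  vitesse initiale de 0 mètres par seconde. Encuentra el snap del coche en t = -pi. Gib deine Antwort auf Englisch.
We must differentiate our acceleration equation a(t) = 9·cos(t) 2 times. Differentiating acceleration, we get jerk: j(t) = -9·sin(t). Taking d/dt of j(t), we find s(t) = -9·cos(t). We have snap s(t) = -9·cos(t). Substituting t = -pi: s(-pi) = 9.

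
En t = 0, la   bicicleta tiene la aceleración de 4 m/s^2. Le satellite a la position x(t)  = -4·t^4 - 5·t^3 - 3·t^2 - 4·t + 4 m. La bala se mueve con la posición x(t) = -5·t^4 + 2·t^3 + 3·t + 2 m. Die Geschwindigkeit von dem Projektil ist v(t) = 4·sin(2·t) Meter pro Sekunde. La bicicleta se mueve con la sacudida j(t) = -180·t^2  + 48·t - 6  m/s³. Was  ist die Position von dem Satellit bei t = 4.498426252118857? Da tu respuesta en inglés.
Using x(t) = -4·t^4 - 5·t^3 - 3·t^2 - 4·t + 4 and substituting t = 4.498426252118857, we find x = -2167.80504145974.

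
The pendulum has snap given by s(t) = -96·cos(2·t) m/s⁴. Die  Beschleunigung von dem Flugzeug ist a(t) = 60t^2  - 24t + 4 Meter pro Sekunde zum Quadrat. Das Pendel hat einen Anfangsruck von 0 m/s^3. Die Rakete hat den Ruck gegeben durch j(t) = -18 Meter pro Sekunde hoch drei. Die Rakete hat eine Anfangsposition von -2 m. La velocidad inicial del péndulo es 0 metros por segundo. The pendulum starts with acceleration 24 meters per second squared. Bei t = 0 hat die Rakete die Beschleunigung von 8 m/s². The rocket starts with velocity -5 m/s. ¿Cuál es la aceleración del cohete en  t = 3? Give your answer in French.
En partant du jerk j(t) = -18, nous prenons 1 intégrale. La primitive du jerk, avec a(0) = 8, donne l'accélération: a(t) = 8 - 18·t. En utilisant a(t) = 8 - 18·t et en substituant t = 3, nous trouvons a = -46.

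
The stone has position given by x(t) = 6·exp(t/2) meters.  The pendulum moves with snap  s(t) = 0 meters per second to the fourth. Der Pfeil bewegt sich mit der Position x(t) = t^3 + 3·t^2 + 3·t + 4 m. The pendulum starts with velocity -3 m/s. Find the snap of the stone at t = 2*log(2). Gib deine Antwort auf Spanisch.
Para resolver esto, necesitamos tomar 4 derivadas de nuestra ecuación de la posición x(t) = 6·exp(t/2). Derivando la posición, obtenemos la velocidad: v(t) = 3·exp(t/2). La derivada de la velocidad da la aceleración: a(t) = 3·exp(t/2)/2. Derivando la aceleración, obtenemos la sacudida: j(t) = 3·exp(t/2)/4. La derivada de la sacudida da el snap: s(t) = 3·exp(t/2)/8. De la ecuación del snap s(t) = 3·exp(t/2)/8, sustituimos t = 2*log(2) para obtener s = 3/4.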